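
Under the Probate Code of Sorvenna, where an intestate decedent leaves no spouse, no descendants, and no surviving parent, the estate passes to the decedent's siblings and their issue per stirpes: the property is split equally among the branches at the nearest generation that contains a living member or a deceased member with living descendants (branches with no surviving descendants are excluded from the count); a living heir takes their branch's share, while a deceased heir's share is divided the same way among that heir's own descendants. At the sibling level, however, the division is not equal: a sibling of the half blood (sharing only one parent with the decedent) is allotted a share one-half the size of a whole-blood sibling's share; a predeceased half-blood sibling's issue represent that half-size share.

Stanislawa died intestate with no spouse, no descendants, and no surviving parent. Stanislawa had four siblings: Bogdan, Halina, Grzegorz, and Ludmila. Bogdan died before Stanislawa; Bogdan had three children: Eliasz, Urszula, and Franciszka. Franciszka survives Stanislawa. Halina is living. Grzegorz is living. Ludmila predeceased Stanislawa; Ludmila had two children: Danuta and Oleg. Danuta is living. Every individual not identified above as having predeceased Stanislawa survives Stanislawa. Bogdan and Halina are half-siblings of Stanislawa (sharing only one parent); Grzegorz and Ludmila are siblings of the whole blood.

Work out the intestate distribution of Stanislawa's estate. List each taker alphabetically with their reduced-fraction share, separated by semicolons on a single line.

Danuta 1/6; Eliasz 1/18; Franciszka 1/18; Grzegorz 1/3; Halina 1/6; Oleg 1/6; Urszula 1/18

No spouse, descendants, or parent survives, so the estate passes to Stanislawa's siblings per stirpes.
Half-blood siblings count for one-half the weight of whole-blood siblings at the initial division.
Dividing 1 in proportion to weights (total weight 3): Bogdan (weight 1/2) → 1/6; Halina (weight 1/2) → 1/6; Grzegorz (weight 1) → 1/3; Ludmila (weight 1) → 1/3.
Bogdan predeceased; the 1/6 allotted to Bogdan's branch passes to Bogdan's issue by representation.
The 1/6 is divided into 3 equal shares of 1/18 among Eliasz, Urszula, Franciszka.
Eliasz is living and takes 1/18.
Urszula is living and takes 1/18.
Franciszka is living and takes 1/18.
Halina is living and takes 1/6.
Grzegorz is living and takes 1/3.
Ludmila predeceased; the 1/3 allotted to Ludmila's branch passes to Ludmila's issue by representation.
The 1/3 is divided into 2 equal shares of 1/6 among Danuta, Oleg.
Danuta is living and takes 1/6.
Oleg is living and takes 1/6.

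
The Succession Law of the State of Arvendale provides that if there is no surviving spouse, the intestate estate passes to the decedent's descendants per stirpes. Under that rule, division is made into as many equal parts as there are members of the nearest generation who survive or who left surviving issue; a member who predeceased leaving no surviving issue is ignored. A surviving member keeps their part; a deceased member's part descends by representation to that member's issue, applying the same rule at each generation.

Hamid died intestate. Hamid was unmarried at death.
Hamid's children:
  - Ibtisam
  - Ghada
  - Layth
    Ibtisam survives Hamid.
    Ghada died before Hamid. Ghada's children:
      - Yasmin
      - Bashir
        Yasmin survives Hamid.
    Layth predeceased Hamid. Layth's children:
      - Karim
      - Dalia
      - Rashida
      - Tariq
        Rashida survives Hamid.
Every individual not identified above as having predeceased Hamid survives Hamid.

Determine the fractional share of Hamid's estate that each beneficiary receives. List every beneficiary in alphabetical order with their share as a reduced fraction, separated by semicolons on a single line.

There is no surviving spouse, so the entire estate passes to Hamid's descendants per stirpes.
The estate is divided into 3 equal shares of 1/3 among Ibtisam, Ghada, Layth.
Ibtisam is living and takes 1/3.
Ghada predeceased; the 1/3 allotted to Ghada's branch passes to Ghada's issue by representation.
The 1/3 is divided into 2 equal shares of 1/6 among Yasmin, Bashir.
Yasmin is living and takes 1/6.
Bashir is living and takes 1/6.
Layth predeceased; the 1/3 allotted to Layth's branch passes to Layth's issue by representation.
The 1/3 is divided into 4 equal shares of 1/12 among Karim, Dalia, Rashida, Tariq.
Karim is living and takes 1/12.
Dalia is living and takes 1/12.
Rashida is living and takes 1/12.
Tariq is living and takes 1/12.

Bashir 1/6; Dalia 1/12; Ibtisam 1/3; Karim 1/12; Rashida 1/12; Tariq 1/12; Yasmin 1/6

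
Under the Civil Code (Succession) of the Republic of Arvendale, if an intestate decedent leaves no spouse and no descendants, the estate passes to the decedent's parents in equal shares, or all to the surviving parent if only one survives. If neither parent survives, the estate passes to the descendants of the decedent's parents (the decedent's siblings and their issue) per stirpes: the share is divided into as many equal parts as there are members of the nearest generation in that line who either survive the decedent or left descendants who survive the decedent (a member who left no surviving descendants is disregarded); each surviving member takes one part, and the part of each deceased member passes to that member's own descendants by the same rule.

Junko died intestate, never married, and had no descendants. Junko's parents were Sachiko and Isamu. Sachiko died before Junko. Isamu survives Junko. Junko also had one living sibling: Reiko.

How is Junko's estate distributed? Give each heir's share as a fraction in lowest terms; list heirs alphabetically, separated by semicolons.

Isamu 1

Only one parent, Isamu, survives, so Isamu takes the entire estate. The siblings take nothing because a surviving parent has priority.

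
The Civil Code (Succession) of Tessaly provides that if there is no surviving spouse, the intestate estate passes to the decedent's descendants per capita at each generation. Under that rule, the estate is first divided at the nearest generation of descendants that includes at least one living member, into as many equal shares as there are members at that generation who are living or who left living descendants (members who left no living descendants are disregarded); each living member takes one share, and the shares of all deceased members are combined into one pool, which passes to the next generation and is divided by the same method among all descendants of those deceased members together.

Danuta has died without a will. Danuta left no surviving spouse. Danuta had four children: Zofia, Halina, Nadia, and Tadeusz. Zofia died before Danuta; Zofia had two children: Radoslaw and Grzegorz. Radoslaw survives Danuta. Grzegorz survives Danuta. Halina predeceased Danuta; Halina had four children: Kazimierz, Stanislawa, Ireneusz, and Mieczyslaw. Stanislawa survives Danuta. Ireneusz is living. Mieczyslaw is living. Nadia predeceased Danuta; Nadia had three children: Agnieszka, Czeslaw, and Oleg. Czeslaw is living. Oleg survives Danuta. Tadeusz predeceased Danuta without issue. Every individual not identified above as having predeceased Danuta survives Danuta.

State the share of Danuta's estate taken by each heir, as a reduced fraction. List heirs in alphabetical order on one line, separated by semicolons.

Agnieszka 1/9; Czeslaw 1/9; Grzegorz 1/9; Ireneusz 1/9; Kazimierz 1/9; Mieczyslaw 1/9; Oleg 1/9; Radoslaw 1/9; Stanislawa 1/9

There is no surviving spouse, so the entire estate passes to Danuta's descendants per capita at each generation.
No one at generation 1 (Zofia, Halina, Nadia) is living; moving to the next generation.
At generation 2 (Radoslaw, Grzegorz, Kazimierz, Stanislawa, Ireneusz, Mieczyslaw, Agnieszka, Czeslaw, Oleg) there are 9 shares of (1)/9 = 1/9 each.
Living: Radoslaw, Grzegorz, Kazimierz, Stanislawa, Ireneusz, Mieczyslaw, Agnieszka, Czeslaw, and Oleg — each takes 1/9.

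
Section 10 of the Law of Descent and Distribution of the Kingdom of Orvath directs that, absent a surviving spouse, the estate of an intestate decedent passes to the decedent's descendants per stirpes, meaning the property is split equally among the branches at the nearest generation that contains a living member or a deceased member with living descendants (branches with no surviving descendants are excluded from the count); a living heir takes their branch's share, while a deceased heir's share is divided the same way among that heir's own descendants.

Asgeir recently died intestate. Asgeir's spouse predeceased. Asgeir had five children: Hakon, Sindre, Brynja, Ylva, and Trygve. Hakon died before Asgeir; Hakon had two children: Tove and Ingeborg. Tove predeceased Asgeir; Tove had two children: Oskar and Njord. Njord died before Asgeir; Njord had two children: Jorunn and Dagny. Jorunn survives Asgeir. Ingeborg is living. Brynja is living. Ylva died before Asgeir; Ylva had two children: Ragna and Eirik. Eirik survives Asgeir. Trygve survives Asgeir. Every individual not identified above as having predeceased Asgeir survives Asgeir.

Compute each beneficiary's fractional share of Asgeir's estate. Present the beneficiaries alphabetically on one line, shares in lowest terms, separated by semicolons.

There is no surviving spouse, so the entire estate passes to Asgeir's descendants per stirpes.
The estate is divided into 5 equal shares of 1/5 among Hakon, Sindre, Brynja, Ylva, Trygve.
Hakon predeceased; the 1/5 allotted to Hakon's branch passes to Hakon's issue by representation.
The 1/5 is divided into 2 equal shares of 1/10 among Tove, Ingeborg.
Tove predeceased; the 1/10 allotted to Tove's branch passes to Tove's issue by representation.
The 1/10 is divided into 2 equal shares of 1/20 among Oskar, Njord.
Oskar is living and takes 1/20.
Njord predeceased; the 1/20 allotted to Njord's branch passes to Njord's issue by representation.
The 1/20 is divided into 2 equal shares of 1/40 among Jorunn, Dagny.
Jorunn is living and takes 1/40.
Dagny is living and takes 1/40.
Ingeborg is living and takes 1/10.
Sindre is living and takes 1/5.
Brynja is living and takes 1/5.
Ylva predeceased; the 1/5 allotted to Ylva's branch passes to Ylva's issue by representation.
The 1/5 is divided into 2 equal shares of 1/10 among Ragna, Eirik.
Ragna is living and takes 1/10.
Eirik is living and takes 1/10.
Trygve is living and takes 1/5.

Brynja 1/5; Dagny 1/40; Eirik 1/10; Ingeborg 1/10; Jorunn 1/40; Oskar 1/20; Ragna 1/10; Sindre 1/5; Trygve 1/5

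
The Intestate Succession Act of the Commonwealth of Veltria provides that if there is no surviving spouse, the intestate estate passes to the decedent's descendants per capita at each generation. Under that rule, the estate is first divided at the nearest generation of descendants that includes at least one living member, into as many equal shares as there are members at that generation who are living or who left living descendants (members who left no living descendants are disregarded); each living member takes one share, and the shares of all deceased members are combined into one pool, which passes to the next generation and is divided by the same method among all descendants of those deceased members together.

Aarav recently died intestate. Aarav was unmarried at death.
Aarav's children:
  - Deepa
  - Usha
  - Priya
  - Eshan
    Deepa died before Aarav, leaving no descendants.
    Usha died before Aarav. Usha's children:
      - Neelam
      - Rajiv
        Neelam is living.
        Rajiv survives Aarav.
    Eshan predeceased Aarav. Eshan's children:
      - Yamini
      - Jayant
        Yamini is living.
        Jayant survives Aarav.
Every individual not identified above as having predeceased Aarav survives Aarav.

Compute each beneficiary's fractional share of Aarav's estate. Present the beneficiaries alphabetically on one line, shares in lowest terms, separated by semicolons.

Jayant 1/6; Neelam 1/6; Priya 1/3; Rajiv 1/6; Yamini 1/6

There is no surviving spouse, so the entire estate passes to Aarav's descendants per capita at each generation.
At generation 1 (Usha, Priya, Eshan) there are 3 shares of (1)/3 = 1/3 each.
Living: Priya — each takes 1/3.
Deceased: Usha and Eshan. Their combined 2/3 is pooled and carried to generation 2.
At generation 2 (Neelam, Rajiv, Yamini, Jayant) there are 4 shares of (2/3)/4 = 1/6 each.
Living: Neelam, Rajiv, Yamini, and Jayant — each takes 1/6.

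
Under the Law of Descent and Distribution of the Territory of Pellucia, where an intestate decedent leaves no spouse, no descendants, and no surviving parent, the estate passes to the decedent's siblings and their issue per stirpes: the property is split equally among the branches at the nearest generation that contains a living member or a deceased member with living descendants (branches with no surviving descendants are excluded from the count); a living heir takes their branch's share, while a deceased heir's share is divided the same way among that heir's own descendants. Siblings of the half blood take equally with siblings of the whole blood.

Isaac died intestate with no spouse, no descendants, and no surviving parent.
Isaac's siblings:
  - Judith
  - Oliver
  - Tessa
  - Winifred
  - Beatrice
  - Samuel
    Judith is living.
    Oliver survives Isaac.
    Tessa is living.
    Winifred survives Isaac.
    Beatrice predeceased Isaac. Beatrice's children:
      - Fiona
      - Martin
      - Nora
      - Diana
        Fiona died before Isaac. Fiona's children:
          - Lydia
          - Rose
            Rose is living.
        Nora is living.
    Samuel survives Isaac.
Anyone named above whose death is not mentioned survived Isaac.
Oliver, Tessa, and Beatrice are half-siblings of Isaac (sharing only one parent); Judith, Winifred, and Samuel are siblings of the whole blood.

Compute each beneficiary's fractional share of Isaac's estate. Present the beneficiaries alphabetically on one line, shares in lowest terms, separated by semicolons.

No spouse, descendants, or parent survives, so the estate passes to Isaac's siblings per stirpes.
Half-blood and whole-blood siblings take equally under the stated rule.
The estate is divided into 6 equal shares of 1/6 among Judith, Oliver, Tessa, Winifred, Beatrice, Samuel.
Judith is living and takes 1/6.
Oliver is living and takes 1/6.
Tessa is living and takes 1/6.
Winifred is living and takes 1/6.
Beatrice predeceased; the 1/6 allotted to Beatrice's branch passes to Beatrice's issue by representation.
The 1/6 is divided into 4 equal shares of 1/24 among Fiona, Martin, Nora, Diana.
Fiona predeceased; the 1/24 allotted to Fiona's branch passes to Fiona's issue by representation.
The 1/24 is divided into 2 equal shares of 1/48 among Lydia, Rose.
Lydia is living and takes 1/48.
Rose is living and takes 1/48.
Martin is living and takes 1/24.
Nora is living and takes 1/24.
Diana is living and takes 1/24.
Samuel is living and takes 1/6.

Diana 1/24; Judith 1/6; Lydia 1/48; Martin 1/24; Nora 1/24; Oliver 1/6; Rose 1/48; Samuel 1/6; Tessa 1/6; Winifred 1/6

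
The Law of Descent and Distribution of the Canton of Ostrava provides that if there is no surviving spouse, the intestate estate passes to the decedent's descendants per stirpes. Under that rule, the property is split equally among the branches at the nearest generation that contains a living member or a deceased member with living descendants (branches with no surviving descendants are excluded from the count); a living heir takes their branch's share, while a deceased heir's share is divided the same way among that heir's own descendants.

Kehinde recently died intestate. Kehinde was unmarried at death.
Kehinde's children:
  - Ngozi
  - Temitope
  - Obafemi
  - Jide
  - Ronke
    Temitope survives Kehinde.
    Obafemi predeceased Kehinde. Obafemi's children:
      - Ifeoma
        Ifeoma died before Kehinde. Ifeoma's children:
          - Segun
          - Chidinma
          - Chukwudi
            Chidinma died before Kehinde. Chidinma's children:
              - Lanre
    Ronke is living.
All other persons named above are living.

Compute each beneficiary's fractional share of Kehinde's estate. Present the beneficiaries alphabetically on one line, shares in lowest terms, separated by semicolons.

Chukwudi 1/15; Jide 1/5; Lanre 1/15; Ngozi 1/5; Ronke 1/5; Segun 1/15; Temitope 1/5

There is no surviving spouse, so the entire estate passes to Kehinde's descendants per stirpes.
The estate is divided into 5 equal shares of 1/5 among Ngozi, Temitope, Obafemi, Jide, Ronke.
Ngozi is living and takes 1/5.
Temitope is living and takes 1/5.
Obafemi predeceased; the 1/5 allotted to Obafemi's branch passes to Obafemi's issue by representation.
Ifeoma's line is the sole branch at this level, so the full 1/5 passes to Ifeoma's issue by representation.
The 1/5 is divided into 3 equal shares of 1/15 among Segun, Chidinma, Chukwudi.
Segun is living and takes 1/15.
Chidinma predeceased; the 1/15 allotted to Chidinma's branch passes to Chidinma's issue by representation.
Lanre is the sole taker at this level and receives the full 1/15.
Chukwudi is living and takes 1/15.
Jide is living and takes 1/5.
Ronke is living and takes 1/5.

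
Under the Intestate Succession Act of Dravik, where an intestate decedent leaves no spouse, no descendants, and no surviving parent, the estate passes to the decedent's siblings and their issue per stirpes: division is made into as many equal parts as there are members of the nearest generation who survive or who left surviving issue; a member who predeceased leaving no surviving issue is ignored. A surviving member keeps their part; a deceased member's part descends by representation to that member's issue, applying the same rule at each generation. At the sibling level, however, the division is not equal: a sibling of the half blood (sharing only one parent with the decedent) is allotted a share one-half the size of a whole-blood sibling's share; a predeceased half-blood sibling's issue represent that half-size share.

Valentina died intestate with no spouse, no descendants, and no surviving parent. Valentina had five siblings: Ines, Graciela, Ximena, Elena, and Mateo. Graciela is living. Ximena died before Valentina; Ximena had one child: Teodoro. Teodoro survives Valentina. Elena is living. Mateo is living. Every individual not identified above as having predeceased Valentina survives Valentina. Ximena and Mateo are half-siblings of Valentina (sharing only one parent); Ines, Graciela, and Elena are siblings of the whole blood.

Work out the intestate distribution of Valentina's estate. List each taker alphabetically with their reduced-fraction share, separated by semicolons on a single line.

Elena 1/4; Graciela 1/4; Ines 1/4; Mateo 1/8; Teodoro 1/8

No spouse, descendants, or parent survives, so the estate passes to Valentina's siblings per stirpes.
Half-blood siblings count for one-half the weight of whole-blood siblings at the initial division.
Dividing 1 in proportion to weights (total weight 4): Ines (weight 1) → 1/4; Graciela (weight 1) → 1/4; Ximena (weight 1/2) → 1/8; Elena (weight 1) → 1/4; Mateo (weight 1/2) → 1/8.
Ines is living and takes 1/4.
Graciela is living and takes 1/4.
Ximena predeceased; the 1/8 allotted to Ximena's branch passes to Ximena's issue by representation.
Teodoro is the sole taker at this level and receives the full 1/8.
Elena is living and takes 1/4.
Mateo is living and takes 1/8.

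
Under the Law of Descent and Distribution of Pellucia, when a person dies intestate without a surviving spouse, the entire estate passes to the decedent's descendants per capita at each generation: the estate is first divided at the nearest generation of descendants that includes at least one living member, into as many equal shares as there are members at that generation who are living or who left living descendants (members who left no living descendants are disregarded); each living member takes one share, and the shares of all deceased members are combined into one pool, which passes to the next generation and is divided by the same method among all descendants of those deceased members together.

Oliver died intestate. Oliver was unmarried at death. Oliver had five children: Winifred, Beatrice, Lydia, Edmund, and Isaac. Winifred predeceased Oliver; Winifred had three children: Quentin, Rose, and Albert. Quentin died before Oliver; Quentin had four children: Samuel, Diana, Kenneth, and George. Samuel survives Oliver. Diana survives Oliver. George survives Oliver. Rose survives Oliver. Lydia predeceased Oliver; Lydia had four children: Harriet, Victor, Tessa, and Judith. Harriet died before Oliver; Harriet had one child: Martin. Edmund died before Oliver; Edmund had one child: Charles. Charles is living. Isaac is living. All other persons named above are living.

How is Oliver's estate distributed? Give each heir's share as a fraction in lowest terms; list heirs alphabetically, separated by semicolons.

Albert 3/40; Beatrice 1/5; Charles 3/40; Diana 3/100; George 3/100; Isaac 1/5; Judith 3/40; Kenneth 3/100; Martin 3/100; Rose 3/40; Samuel 3/100; Tessa 3/40; Victor 3/40

There is no surviving spouse, so the entire estate passes to Oliver's descendants per capita at each generation.
At generation 1 (Winifred, Beatrice, Lydia, Edmund, Isaac) there are 5 shares of (1)/5 = 1/5 each.
Living: Beatrice and Isaac — each takes 1/5.
Deceased: Winifred, Lydia, and Edmund. Their combined 3/5 is pooled and carried to generation 2.
At generation 2 (Quentin, Rose, Albert, Harriet, Victor, Tessa, Judith, Charles) there are 8 shares of (3/5)/8 = 3/40 each.
Living: Rose, Albert, Victor, Tessa, Judith, and Charles — each takes 3/40.
Deceased: Quentin and Harriet. Their combined 3/20 is pooled and carried to generation 3.
At generation 3 (Samuel, Diana, Kenneth, George, Martin) there are 5 shares of (3/20)/5 = 3/100 each.
Living: Samuel, Diana, Kenneth, George, and Martin — each takes 3/100.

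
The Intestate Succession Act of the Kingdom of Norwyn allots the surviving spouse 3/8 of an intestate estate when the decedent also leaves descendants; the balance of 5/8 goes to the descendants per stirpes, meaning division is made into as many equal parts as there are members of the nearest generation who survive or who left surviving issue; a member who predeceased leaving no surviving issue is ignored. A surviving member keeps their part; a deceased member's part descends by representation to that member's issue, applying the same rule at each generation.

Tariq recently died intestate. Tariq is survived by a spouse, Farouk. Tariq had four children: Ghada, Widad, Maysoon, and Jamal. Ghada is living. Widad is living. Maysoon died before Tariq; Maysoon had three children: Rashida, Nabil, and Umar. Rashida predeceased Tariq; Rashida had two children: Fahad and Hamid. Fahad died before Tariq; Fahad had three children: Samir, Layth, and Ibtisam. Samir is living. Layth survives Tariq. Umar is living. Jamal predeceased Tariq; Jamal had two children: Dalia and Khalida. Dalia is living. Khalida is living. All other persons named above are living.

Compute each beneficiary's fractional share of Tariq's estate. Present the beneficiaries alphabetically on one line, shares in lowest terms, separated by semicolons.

Farouk, as surviving spouse, takes 3/8.
The remaining 5/8 passes to Tariq's descendants per stirpes.
The 5/8 is divided into 4 equal shares of 5/32 among Ghada, Widad, Maysoon, Jamal.
Ghada is living and takes 5/32.
Widad is living and takes 5/32.
Maysoon predeceased; the 5/32 allotted to Maysoon's branch passes to Maysoon's issue by representation.
The 5/32 is divided into 3 equal shares of 5/96 among Rashida, Nabil, Umar.
Rashida predeceased; the 5/96 allotted to Rashida's branch passes to Rashida's issue by representation.
The 5/96 is divided into 2 equal shares of 5/192 among Fahad, Hamid.
Fahad predeceased; the 5/192 allotted to Fahad's branch passes to Fahad's issue by representation.
The 5/192 is divided into 3 equal shares of 5/576 among Samir, Layth, Ibtisam.
Samir is living and takes 5/576.
Layth is living and takes 5/576.
Ibtisam is living and takes 5/576.
Hamid is living and takes 5/192.
Nabil is living and takes 5/96.
Umar is living and takes 5/96.
Jamal predeceased; the 5/32 allotted to Jamal's branch passes to Jamal's issue by representation.
The 5/32 is divided into 2 equal shares of 5/64 among Dalia, Khalida.
Dalia is living and takes 5/64.
Khalida is living and takes 5/64.

Dalia 5/64; Farouk 3/8; Ghada 5/32; Hamid 5/192; Ibtisam 5/576; Khalida 5/64; Layth 5/576; Nabil 5/96; Samir 5/576; Umar 5/96; Widad 5/32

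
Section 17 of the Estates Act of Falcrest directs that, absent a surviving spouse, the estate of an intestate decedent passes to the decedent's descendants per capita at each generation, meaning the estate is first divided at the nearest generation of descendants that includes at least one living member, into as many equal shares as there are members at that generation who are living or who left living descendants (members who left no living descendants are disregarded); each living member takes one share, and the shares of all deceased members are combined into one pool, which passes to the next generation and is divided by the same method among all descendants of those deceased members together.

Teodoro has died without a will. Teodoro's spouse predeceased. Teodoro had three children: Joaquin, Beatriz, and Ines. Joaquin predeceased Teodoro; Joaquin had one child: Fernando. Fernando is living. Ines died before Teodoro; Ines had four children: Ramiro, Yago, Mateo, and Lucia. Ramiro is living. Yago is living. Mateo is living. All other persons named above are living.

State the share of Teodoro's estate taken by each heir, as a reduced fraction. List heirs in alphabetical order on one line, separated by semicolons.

Beatriz 1/3; Fernando 2/15; Lucia 2/15; Mateo 2/15; Ramiro 2/15; Yago 2/15

There is no surviving spouse, so the entire estate passes to Teodoro's descendants per capita at each generation.
At generation 1 (Joaquin, Beatriz, Ines) there are 3 shares of (1)/3 = 1/3 each.
Living: Beatriz — each takes 1/3.
Deceased: Joaquin and Ines. Their combined 2/3 is pooled and carried to generation 2.
At generation 2 (Fernando, Ramiro, Yago, Mateo, Lucia) there are 5 shares of (2/3)/5 = 2/15 each.
Living: Fernando, Ramiro, Yago, Mateo, and Lucia — each takes 2/15.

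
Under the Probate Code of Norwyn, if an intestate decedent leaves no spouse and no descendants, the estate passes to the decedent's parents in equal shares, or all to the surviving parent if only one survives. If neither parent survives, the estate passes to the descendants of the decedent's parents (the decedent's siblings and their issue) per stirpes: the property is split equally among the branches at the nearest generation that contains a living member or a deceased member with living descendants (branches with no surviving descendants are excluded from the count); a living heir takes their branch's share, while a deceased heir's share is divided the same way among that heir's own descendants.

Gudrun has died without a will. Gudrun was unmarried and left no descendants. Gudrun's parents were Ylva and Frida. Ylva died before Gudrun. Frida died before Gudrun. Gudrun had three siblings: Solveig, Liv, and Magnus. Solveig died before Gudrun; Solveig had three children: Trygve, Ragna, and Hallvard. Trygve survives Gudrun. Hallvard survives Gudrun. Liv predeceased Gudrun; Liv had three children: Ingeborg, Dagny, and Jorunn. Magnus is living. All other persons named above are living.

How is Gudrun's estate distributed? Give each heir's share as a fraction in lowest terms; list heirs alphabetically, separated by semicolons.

Neither parent survives and there are no descendants, so the estate passes to Gudrun's siblings and their issue per stirpes.
The estate is divided into 3 equal shares of 1/3 among Solveig, Liv, Magnus.
Solveig predeceased; the 1/3 allotted to Solveig's branch passes to Solveig's issue by representation.
The 1/3 is divided into 3 equal shares of 1/9 among Trygve, Ragna, Hallvard.
Trygve is living and takes 1/9.
Ragna is living and takes 1/9.
Hallvard is living and takes 1/9.
Liv predeceased; the 1/3 allotted to Liv's branch passes to Liv's issue by representation.
The 1/3 is divided into 3 equal shares of 1/9 among Ingeborg, Dagny, Jorunn.
Ingeborg is living and takes 1/9.
Dagny is living and takes 1/9.
Jorunn is living and takes 1/9.
Magnus is living and takes 1/3.

Dagny 1/9; Hallvard 1/9; Ingeborg 1/9; Jorunn 1/9; Magnus 1/3; Ragna 1/9; Trygve 1/9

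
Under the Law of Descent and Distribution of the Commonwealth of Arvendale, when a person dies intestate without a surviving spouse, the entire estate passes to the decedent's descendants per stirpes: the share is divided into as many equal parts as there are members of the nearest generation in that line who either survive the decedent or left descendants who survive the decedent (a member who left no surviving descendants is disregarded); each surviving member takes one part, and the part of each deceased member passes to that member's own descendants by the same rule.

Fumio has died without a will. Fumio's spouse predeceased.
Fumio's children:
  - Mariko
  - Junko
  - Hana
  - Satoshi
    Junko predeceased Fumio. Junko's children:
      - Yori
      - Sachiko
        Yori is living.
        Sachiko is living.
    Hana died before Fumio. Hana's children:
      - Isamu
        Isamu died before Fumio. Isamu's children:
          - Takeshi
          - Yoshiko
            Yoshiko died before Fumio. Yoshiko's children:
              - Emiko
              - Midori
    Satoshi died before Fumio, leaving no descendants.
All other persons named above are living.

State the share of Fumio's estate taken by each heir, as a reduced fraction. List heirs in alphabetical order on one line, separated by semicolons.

There is no surviving spouse, so the entire estate passes to Fumio's descendants per stirpes.
Satoshi left no surviving issue, so that branch lapses and is disregarded.
The estate is divided into 3 equal shares of 1/3 among Mariko, Junko, Hana.
Mariko is living and takes 1/3.
Junko predeceased; the 1/3 allotted to Junko's branch passes to Junko's issue by representation.
The 1/3 is divided into 2 equal shares of 1/6 among Yori, Sachiko.
Yori is living and takes 1/6.
Sachiko is living and takes 1/6.
Hana predeceased; the 1/3 allotted to Hana's branch passes to Hana's issue by representation.
Isamu's line is the sole branch at this level, so the full 1/3 passes to Isamu's issue by representation.
The 1/3 is divided into 2 equal shares of 1/6 among Takeshi, Yoshiko.
Takeshi is living and takes 1/6.
Yoshiko predeceased; the 1/6 allotted to Yoshiko's branch passes to Yoshiko's issue by representation.
The 1/6 is divided into 2 equal shares of 1/12 among Emiko, Midori.
Emiko is living and takes 1/12.
Midori is living and takes 1/12.

Emiko 1/12; Mariko 1/3; Midori 1/12; Sachiko 1/6; Takeshi 1/6; Yori 1/6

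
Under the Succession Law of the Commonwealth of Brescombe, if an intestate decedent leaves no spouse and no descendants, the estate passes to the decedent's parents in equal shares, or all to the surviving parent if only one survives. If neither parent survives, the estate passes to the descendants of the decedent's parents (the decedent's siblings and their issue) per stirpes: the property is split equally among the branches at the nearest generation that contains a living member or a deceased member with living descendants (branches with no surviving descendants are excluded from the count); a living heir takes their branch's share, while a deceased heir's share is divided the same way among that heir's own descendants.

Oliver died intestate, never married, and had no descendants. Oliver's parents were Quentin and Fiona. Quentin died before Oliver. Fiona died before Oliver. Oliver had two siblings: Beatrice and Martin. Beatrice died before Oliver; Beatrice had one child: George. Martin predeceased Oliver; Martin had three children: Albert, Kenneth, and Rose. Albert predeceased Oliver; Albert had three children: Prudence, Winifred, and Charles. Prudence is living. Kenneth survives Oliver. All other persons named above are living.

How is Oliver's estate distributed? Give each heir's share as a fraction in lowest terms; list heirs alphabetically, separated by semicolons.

Charles 1/18; George 1/2; Kenneth 1/6; Prudence 1/18; Rose 1/6; Winifred 1/18

Neither parent survives and there are no descendants, so the estate passes to Oliver's siblings and their issue per stirpes.
The estate is divided into 2 equal shares of 1/2 among Beatrice, Martin.
Beatrice predeceased; the 1/2 allotted to Beatrice's branch passes to Beatrice's issue by representation.
George is the sole taker at this level and receives the full 1/2.
Martin predeceased; the 1/2 allotted to Martin's branch passes to Martin's issue by representation.
The 1/2 is divided into 3 equal shares of 1/6 among Albert, Kenneth, Rose.
Albert predeceased; the 1/6 allotted to Albert's branch passes to Albert's issue by representation.
The 1/6 is divided into 3 equal shares of 1/18 among Prudence, Winifred, Charles.
Prudence is living and takes 1/18.
Winifred is living and takes 1/18.
Charles is living and takes 1/18.
Kenneth is living and takes 1/6.
Rose is living and takes 1/6.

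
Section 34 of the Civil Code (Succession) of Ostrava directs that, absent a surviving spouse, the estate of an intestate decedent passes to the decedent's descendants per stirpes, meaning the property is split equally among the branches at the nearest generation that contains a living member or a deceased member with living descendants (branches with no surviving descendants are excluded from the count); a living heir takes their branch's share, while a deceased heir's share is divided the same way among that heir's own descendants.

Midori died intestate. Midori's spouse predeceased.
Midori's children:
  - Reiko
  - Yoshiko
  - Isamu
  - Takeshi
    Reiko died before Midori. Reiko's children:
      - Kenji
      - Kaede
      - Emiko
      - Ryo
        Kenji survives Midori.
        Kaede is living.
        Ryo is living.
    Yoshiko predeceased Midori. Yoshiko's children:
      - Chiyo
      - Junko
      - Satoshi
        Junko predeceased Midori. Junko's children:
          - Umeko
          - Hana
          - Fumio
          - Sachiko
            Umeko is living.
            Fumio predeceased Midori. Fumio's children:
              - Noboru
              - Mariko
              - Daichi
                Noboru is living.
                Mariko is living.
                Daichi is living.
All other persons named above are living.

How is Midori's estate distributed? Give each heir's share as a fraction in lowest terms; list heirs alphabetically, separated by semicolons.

There is no surviving spouse, so the entire estate passes to Midori's descendants per stirpes.
The estate is divided into 4 equal shares of 1/4 among Reiko, Yoshiko, Isamu, Takeshi.
Reiko predeceased; the 1/4 allotted to Reiko's branch passes to Reiko's issue by representation.
The 1/4 is divided into 4 equal shares of 1/16 among Kenji, Kaede, Emiko, Ryo.
Kenji is living and takes 1/16.
Kaede is living and takes 1/16.
Emiko is living and takes 1/16.
Ryo is living and takes 1/16.
Yoshiko predeceased; the 1/4 allotted to Yoshiko's branch passes to Yoshiko's issue by representation.
The 1/4 is divided into 3 equal shares of 1/12 among Chiyo, Junko, Satoshi.
Chiyo is living and takes 1/12.
Junko predeceased; the 1/12 allotted to Junko's branch passes to Junko's issue by representation.
The 1/12 is divided into 4 equal shares of 1/48 among Umeko, Hana, Fumio, Sachiko.
Umeko is living and takes 1/48.
Hana is living and takes 1/48.
Fumio predeceased; the 1/48 allotted to Fumio's branch passes to Fumio's issue by representation.
The 1/48 is divided into 3 equal shares of 1/144 among Noboru, Mariko, Daichi.
Noboru is living and takes 1/144.
Mariko is living and takes 1/144.
Daichi is living and takes 1/144.
Sachiko is living and takes 1/48.
Satoshi is living and takes 1/12.
Isamu is living and takes 1/4.
Takeshi is living and takes 1/4.

Chiyo 1/12; Daichi 1/144; Emiko 1/16; Hana 1/48; Isamu 1/4; Kaede 1/16; Kenji 1/16; Mariko 1/144; Noboru 1/144; Ryo 1/16; Sachiko 1/48; Satoshi 1/12; Takeshi 1/4; Umeko 1/48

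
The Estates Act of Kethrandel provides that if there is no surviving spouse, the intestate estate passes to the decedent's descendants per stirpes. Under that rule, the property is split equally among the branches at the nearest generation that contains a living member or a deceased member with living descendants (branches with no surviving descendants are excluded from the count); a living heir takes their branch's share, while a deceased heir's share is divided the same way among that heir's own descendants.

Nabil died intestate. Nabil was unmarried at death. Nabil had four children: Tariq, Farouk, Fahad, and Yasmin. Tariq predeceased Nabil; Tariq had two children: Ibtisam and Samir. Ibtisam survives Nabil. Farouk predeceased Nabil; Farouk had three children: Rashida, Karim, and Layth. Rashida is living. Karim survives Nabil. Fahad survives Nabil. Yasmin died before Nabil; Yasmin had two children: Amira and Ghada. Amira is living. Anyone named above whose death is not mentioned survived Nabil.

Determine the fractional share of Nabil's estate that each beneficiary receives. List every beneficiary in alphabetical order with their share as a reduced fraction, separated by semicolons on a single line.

Amira 1/8; Fahad 1/4; Ghada 1/8; Ibtisam 1/8; Karim 1/12; Layth 1/12; Rashida 1/12; Samir 1/8

There is no surviving spouse, so the entire estate passes to Nabil's descendants per stirpes.
The estate is divided into 4 equal shares of 1/4 among Tariq, Farouk, Fahad, Yasmin.
Tariq predeceased; the 1/4 allotted to Tariq's branch passes to Tariq's issue by representation.
The 1/4 is divided into 2 equal shares of 1/8 among Ibtisam, Samir.
Ibtisam is living and takes 1/8.
Samir is living and takes 1/8.
Farouk predeceased; the 1/4 allotted to Farouk's branch passes to Farouk's issue by representation.
The 1/4 is divided into 3 equal shares of 1/12 among Rashida, Karim, Layth.
Rashida is living and takes 1/12.
Karim is living and takes 1/12.
Layth is living and takes 1/12.
Fahad is living and takes 1/4.
Yasmin predeceased; the 1/4 allotted to Yasmin's branch passes to Yasmin's issue by representation.
The 1/4 is divided into 2 equal shares of 1/8 among Amira, Ghada.
Amira is living and takes 1/8.
Ghada is living and takes 1/8.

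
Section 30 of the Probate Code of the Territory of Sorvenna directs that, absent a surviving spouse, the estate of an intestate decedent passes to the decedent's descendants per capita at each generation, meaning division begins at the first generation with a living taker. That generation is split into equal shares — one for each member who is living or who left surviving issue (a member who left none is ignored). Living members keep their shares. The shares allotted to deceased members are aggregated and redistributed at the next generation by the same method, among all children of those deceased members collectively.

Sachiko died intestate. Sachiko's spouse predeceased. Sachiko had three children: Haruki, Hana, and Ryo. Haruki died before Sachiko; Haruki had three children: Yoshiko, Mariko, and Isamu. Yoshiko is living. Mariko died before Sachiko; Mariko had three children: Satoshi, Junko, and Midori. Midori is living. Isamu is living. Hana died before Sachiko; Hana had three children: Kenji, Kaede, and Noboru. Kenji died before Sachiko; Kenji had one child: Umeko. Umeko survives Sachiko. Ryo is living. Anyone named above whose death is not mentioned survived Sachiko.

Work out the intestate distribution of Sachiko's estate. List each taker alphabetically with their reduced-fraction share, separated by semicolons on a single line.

There is no surviving spouse, so the entire estate passes to Sachiko's descendants per capita at each generation.
At generation 1 (Haruki, Hana, Ryo) there are 3 shares of (1)/3 = 1/3 each.
Living: Ryo — each takes 1/3.
Deceased: Haruki and Hana. Their combined 2/3 is pooled and carried to generation 2.
At generation 2 (Yoshiko, Mariko, Isamu, Kenji, Kaede, Noboru) there are 6 shares of (2/3)/6 = 1/9 each.
Living: Yoshiko, Isamu, Kaede, and Noboru — each takes 1/9.
Deceased: Mariko and Kenji. Their combined 2/9 is pooled and carried to generation 3.
At generation 3 (Satoshi, Junko, Midori, Umeko) there are 4 shares of (2/9)/4 = 1/18 each.
Living: Satoshi, Junko, Midori, and Umeko — each takes 1/18.

Isamu 1/9; Junko 1/18; Kaede 1/9; Midori 1/18; Noboru 1/9; Ryo 1/3; Satoshi 1/18; Umeko 1/18; Yoshiko 1/9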